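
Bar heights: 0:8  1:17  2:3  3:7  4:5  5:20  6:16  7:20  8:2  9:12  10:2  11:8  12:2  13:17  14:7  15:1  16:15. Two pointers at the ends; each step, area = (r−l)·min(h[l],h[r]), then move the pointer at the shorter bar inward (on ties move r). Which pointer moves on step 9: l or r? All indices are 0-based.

[0,16] min(8,15)*16=128 best=128 * → l++
[1,16] min(17,15)*15=225 best=225 * → r--
[1,15] min(17,1)*14=14 best=225 → r--
[1,14] min(17,7)*13=91 best=225 → r--
[1,13] min(17,17)*12=204 best=225 → r--
[1,12] min(17,2)*11=22 best=225 → r--
[1,11] min(17,8)*10=80 best=225 → r--
[1,10] min(17,2)*9=18 best=225 → r--
[1,9] min(17,12)*8=96 best=225 → r--

r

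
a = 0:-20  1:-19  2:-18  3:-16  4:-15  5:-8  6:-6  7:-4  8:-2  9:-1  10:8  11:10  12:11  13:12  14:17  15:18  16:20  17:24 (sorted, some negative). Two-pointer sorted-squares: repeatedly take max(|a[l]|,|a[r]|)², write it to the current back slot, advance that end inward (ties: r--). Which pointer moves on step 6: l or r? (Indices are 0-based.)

l

l=0 r=17: |-20|<=|24| out[17]=576, r--
l=0 r=16: |-20|<=|20| out[16]=400, r--
l=0 r=15: |-20|>|18| out[15]=400, l++
l=1 r=15: |-19|>|18| out[14]=361, l++
l=2 r=15: |-18|<=|18| out[13]=324, r--
l=2 r=14: |-18|>|17| out[12]=324, l++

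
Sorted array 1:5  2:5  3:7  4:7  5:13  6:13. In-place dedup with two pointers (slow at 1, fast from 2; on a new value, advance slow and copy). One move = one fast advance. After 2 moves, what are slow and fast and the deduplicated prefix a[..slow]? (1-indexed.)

(s=1,f=2) a[fast]=5=a[slow] dup → fast++
(s=1,f=3) a[fast]=7≠a[slow]=5 write a[2]=7 → slow++,fast++

slow=2, fast=4, prefix=[5, 7]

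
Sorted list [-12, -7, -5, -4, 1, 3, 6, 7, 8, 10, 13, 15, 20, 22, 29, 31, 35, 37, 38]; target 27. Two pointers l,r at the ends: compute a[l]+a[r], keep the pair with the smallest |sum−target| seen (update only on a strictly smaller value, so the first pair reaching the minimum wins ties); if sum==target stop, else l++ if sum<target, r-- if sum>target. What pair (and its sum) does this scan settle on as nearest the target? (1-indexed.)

pair (-4, 31) with sum 27 (|Δ|=0)

l=1 r=19: -12+38=26 d=1 *, l++
l=2 r=19: -7+38=31 d=4, r--
l=2 r=18: -7+37=30 d=3, r--
l=2 r=17: -7+35=28 d=1, r--
l=2 r=16: -7+31=24 d=3, l++
l=3 r=16: -5+31=26 d=1, l++
l=4 r=16: -4+31=27 d=0 *, stop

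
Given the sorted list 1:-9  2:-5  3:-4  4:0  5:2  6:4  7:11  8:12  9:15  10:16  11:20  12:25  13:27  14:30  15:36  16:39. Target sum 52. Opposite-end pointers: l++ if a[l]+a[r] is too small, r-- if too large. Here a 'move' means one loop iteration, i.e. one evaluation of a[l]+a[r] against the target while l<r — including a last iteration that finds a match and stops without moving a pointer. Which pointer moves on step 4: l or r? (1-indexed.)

l

l=1 r=16: -9+39=30 <52, l++
l=2 r=16: -5+39=34 <52, l++
l=3 r=16: -4+39=35 <52, l++
l=4 r=16: 0+39=39 <52, l++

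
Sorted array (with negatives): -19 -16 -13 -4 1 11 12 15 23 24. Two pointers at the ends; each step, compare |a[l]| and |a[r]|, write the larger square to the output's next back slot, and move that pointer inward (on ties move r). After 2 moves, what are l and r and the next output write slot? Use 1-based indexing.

[1,10] |-19|<=|24| out[10]=576 → r--
[1,9] |-19|<=|23| out[9]=529 → r--

l=1, r=8, next write slot=8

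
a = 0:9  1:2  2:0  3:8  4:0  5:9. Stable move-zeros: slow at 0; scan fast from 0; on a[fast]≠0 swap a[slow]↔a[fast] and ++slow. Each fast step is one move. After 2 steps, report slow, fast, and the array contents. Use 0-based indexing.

slow=0 fast=0: a[fast]=9≠0 swap→a[0]=9, slow++,fast++
slow=1 fast=1: a[fast]=2≠0 swap→a[1]=2, slow++,fast++

slow=2, fast=2, a=[9, 2, 0, 8, 0, 9]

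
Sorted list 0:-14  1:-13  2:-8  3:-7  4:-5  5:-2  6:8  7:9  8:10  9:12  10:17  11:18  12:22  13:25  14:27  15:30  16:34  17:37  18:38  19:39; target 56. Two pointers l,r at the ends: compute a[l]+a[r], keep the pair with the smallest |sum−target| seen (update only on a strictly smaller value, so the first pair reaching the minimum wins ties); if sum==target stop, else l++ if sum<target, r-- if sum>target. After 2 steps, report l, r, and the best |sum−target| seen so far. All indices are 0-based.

[0,19] -14+39=25 d=31 * → l++
[1,19] -13+39=26 d=30 * → l++

l=2, r=19, best |Δ|=30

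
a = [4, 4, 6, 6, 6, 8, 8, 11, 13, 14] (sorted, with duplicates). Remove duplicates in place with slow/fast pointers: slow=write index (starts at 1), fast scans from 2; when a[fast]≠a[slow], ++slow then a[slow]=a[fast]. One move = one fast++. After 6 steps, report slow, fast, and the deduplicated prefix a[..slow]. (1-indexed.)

(s=1,f=2) a[fast]=4=a[slow] dup → fast++
(s=1,f=3) a[fast]=6≠a[slow]=4 write a[2]=6 → slow++,fast++
(s=2,f=4) a[fast]=6=a[slow] dup → fast++
(s=2,f=5) a[fast]=6=a[slow] dup → fast++
(s=2,f=6) a[fast]=8≠a[slow]=6 write a[3]=8 → slow++,fast++
(s=3,f=7) a[fast]=8=a[slow] dup → fast++

slow=3, fast=8, prefix=[4, 6, 8]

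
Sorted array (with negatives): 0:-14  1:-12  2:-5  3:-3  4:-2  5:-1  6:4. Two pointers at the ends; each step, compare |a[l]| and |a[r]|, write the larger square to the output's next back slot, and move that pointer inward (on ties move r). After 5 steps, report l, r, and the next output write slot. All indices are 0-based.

l=4, r=5, next write slot=1

l=0 r=6: |-14|>|4| out[6]=196, l++
l=1 r=6: |-12|>|4| out[5]=144, l++
l=2 r=6: |-5|>|4| out[4]=25, l++
l=3 r=6: |-3|<=|4| out[3]=16, r--
l=3 r=5: |-3|>|-1| out[2]=9, l++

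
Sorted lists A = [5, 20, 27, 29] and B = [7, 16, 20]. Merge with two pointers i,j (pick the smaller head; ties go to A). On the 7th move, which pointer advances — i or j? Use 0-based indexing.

i=0 j=0: A[i]=5<=B[j]=7 take 5, i++
i=1 j=0: A[i]=20>B[j]=7 take 7, j++
i=1 j=1: A[i]=20>B[j]=16 take 16, j++
i=1 j=2: A[i]=20<=B[j]=20 take 20, i++
i=2 j=2: A[i]=27>B[j]=20 take 20, j++
i=2 j=3: B done, take A[i]=27, i++
i=3 j=3: B done, take A[i]=29, i++

i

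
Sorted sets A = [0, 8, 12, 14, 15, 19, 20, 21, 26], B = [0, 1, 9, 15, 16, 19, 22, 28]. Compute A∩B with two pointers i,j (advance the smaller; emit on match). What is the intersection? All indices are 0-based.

intersection = [0, 15, 19]

i=0 j=0: 0==0 emit, i++,j++
i=1 j=1: 8>1, j++
i=1 j=2: 8<9, i++
i=2 j=2: 12>9, j++
i=2 j=3: 12<15, i++
i=3 j=3: 14<15, i++
i=4 j=3: 15==15 emit, i++,j++
i=5 j=4: 19>16, j++
i=5 j=5: 19==19 emit, i++,j++
i=6 j=6: 20<22, i++
i=7 j=6: 21<22, i++
i=8 j=6: 26>22, j++
i=8 j=7: 26<28, i++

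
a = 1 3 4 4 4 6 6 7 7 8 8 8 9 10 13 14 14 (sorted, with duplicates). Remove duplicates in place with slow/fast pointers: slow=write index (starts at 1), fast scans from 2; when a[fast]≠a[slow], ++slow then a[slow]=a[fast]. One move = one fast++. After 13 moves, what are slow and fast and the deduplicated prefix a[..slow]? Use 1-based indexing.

slow=8, fast=15, prefix=[1, 3, 4, 6, 7, 8, 9, 10]

(s=1,f=2) a[fast]=3≠a[slow]=1 write a[2]=3 → slow++,fast++
(s=2,f=3) a[fast]=4≠a[slow]=3 write a[3]=4 → slow++,fast++
(s=3,f=4) a[fast]=4=a[slow] dup → fast++
(s=3,f=5) a[fast]=4=a[slow] dup → fast++
(s=3,f=6) a[fast]=6≠a[slow]=4 write a[4]=6 → slow++,fast++
(s=4,f=7) a[fast]=6=a[slow] dup → fast++
(s=4,f=8) a[fast]=7≠a[slow]=6 write a[5]=7 → slow++,fast++
(s=5,f=9) a[fast]=7=a[slow] dup → fast++
(s=5,f=10) a[fast]=8≠a[slow]=7 write a[6]=8 → slow++,fast++
(s=6,f=11) a[fast]=8=a[slow] dup → fast++
(s=6,f=12) a[fast]=8=a[slow] dup → fast++
(s=6,f=13) a[fast]=9≠a[slow]=8 write a[7]=9 → slow++,fast++
(s=7,f=14) a[fast]=10≠a[slow]=9 write a[8]=10 → slow++,fast++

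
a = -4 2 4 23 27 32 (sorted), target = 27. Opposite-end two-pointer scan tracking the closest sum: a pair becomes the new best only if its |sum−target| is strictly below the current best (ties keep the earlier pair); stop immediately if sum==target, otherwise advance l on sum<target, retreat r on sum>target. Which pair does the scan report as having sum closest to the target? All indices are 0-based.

[0,5] -4+32=28 d=1 * → r--
[0,4] -4+27=23 d=4 → l++
[1,4] 2+27=29 d=2 → r--
[1,3] 2+23=25 d=2 → l++
[2,3] 4+23=27 d=0 * → stop

pair (4, 23) with sum 27 (|Δ|=0)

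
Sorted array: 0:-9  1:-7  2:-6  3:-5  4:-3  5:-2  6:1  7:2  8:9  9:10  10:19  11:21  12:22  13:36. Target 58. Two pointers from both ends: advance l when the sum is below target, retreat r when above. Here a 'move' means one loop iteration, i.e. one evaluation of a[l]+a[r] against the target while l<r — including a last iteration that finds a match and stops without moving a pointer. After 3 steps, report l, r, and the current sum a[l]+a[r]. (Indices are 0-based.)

[0,13] -9+36=27 <58 → l++
[1,13] -7+36=29 <58 → l++
[2,13] -6+36=30 <58 → l++

l=3, r=13, sum=31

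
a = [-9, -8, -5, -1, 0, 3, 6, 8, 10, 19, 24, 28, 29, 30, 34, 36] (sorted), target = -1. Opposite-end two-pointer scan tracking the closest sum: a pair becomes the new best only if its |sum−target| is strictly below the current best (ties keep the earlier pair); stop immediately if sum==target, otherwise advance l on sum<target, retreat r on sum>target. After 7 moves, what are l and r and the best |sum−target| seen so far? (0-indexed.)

l=0 r=15: -9+36=27 d=28 *, r--
l=0 r=14: -9+34=25 d=26 *, r--
l=0 r=13: -9+30=21 d=22 *, r--
l=0 r=12: -9+29=20 d=21 *, r--
l=0 r=11: -9+28=19 d=20 *, r--
l=0 r=10: -9+24=15 d=16 *, r--
l=0 r=9: -9+19=10 d=11 *, r--

l=0, r=8, best |Δ|=11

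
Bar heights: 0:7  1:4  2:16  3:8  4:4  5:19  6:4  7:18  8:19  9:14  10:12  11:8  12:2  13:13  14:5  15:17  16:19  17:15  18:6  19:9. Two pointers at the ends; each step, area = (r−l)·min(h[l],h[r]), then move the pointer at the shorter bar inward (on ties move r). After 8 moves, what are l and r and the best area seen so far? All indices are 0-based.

l=5, r=16, best area=225

[0,19] min(7,9)*19=133 best=133 * → l++
[1,19] min(4,9)*18=72 best=133 → l++
[2,19] min(16,9)*17=153 best=153 * → r--
[2,18] min(16,6)*16=96 best=153 → r--
[2,17] min(16,15)*15=225 best=225 * → r--
[2,16] min(16,19)*14=224 best=225 → l++
[3,16] min(8,19)*13=104 best=225 → l++
[4,16] min(4,19)*12=48 best=225 → l++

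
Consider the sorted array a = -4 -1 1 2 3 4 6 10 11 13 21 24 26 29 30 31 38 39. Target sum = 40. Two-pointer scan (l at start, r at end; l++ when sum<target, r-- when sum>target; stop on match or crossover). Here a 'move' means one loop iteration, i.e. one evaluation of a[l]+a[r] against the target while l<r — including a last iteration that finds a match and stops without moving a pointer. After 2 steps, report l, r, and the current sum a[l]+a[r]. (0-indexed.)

l=2, r=17, sum=40

[0,17] -4+39=35 <40 → l++
[1,17] -1+39=38 <40 → l++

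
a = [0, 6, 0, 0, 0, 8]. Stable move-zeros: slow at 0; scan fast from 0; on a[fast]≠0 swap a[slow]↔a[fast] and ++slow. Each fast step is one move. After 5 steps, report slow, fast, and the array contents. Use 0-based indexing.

slow=0 fast=0: a[fast]=0, fast++
slow=0 fast=1: a[fast]=6≠0 swap→a[0]=6, slow++,fast++
slow=1 fast=2: a[fast]=0, fast++
slow=1 fast=3: a[fast]=0, fast++
slow=1 fast=4: a[fast]=0, fast++

slow=1, fast=5, a=[6, 0, 0, 0, 0, 8]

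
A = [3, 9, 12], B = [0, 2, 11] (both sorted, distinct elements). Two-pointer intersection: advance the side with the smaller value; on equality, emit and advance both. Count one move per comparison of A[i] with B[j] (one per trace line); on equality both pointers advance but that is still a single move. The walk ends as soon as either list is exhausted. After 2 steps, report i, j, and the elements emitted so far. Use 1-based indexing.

i=1, j=3, emitted=[]

i=1 j=1: 3>0, j++
i=1 j=2: 3>2, j++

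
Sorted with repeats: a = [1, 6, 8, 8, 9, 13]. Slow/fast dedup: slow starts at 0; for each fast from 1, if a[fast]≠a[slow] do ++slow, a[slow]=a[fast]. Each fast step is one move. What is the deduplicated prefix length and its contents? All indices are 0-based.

slow=0 fast=1: a[fast]=6≠a[slow]=1 write a[1]=6, slow++,fast++
slow=1 fast=2: a[fast]=8≠a[slow]=6 write a[2]=8, slow++,fast++
slow=2 fast=3: a[fast]=8=a[slow] dup, fast++
slow=2 fast=4: a[fast]=9≠a[slow]=8 write a[3]=9, slow++,fast++
slow=3 fast=5: a[fast]=13≠a[slow]=9 write a[4]=13, slow++,fast++

length 5; prefix = [1, 6, 8, 9, 13]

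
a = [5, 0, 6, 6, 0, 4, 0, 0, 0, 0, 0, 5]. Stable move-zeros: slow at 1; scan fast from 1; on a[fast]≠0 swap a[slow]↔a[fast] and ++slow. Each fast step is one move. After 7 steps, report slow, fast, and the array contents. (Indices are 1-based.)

slow=5, fast=8, a=[5, 6, 6, 4, 0, 0, 0, 0, 0, 0, 0, 5]

(s=1,f=1) a[fast]=5≠0 swap→a[1]=5 → slow++,fast++
(s=2,f=2) a[fast]=0 → fast++
(s=2,f=3) a[fast]=6≠0 swap→a[2]=6 → slow++,fast++
(s=3,f=4) a[fast]=6≠0 swap→a[3]=6 → slow++,fast++
(s=4,f=5) a[fast]=0 → fast++
(s=4,f=6) a[fast]=4≠0 swap→a[4]=4 → slow++,fast++
(s=5,f=7) a[fast]=0 → fast++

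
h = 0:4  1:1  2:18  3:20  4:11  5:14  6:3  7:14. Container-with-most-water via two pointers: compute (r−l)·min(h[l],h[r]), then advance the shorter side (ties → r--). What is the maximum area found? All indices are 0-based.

max area = 70

[0,7] min(4,14)*7=28 best=28 * → l++
[1,7] min(1,14)*6=6 best=28 → l++
[2,7] min(18,14)*5=70 best=70 * → r--
[2,6] min(18,3)*4=12 best=70 → r--
[2,5] min(18,14)*3=42 best=70 → r--
[2,4] min(18,11)*2=22 best=70 → r--
[2,3] min(18,20)*1=18 best=70 → l++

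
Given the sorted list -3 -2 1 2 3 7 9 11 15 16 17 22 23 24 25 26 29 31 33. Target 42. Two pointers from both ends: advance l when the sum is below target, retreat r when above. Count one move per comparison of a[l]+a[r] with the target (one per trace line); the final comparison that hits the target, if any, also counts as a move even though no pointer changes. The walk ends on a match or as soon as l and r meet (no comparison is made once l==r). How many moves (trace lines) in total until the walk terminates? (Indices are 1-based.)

7 moves

l=1 r=19: -3+33=30 <42, l++
l=2 r=19: -2+33=31 <42, l++
l=3 r=19: 1+33=34 <42, l++
l=4 r=19: 2+33=35 <42, l++
l=5 r=19: 3+33=36 <42, l++
l=6 r=19: 7+33=40 <42, l++
l=7 r=19: 9+33=42, found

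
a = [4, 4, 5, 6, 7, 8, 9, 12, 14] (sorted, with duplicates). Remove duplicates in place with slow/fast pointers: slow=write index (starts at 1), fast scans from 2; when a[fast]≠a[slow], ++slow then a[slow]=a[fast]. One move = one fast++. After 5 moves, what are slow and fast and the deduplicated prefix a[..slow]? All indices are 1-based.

(s=1,f=2) a[fast]=4=a[slow] dup → fast++
(s=1,f=3) a[fast]=5≠a[slow]=4 write a[2]=5 → slow++,fast++
(s=2,f=4) a[fast]=6≠a[slow]=5 write a[3]=6 → slow++,fast++
(s=3,f=5) a[fast]=7≠a[slow]=6 write a[4]=7 → slow++,fast++
(s=4,f=6) a[fast]=8≠a[slow]=7 write a[5]=8 → slow++,fast++

slow=5, fast=7, prefix=[4, 5, 6, 7, 8]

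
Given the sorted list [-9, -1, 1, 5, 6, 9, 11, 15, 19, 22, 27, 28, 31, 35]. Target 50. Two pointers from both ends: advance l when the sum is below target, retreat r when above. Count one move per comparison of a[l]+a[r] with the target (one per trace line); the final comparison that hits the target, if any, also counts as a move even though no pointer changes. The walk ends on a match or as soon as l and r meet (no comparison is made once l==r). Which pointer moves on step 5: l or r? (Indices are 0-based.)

l=0 r=13: -9+35=26 <50, l++
l=1 r=13: -1+35=34 <50, l++
l=2 r=13: 1+35=36 <50, l++
l=3 r=13: 5+35=40 <50, l++
l=4 r=13: 6+35=41 <50, l++

l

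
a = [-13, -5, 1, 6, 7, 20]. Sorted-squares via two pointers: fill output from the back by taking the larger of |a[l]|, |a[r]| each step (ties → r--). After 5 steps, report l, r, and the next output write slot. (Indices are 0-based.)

l=0 r=5: |-13|<=|20| out[5]=400, r--
l=0 r=4: |-13|>|7| out[4]=169, l++
l=1 r=4: |-5|<=|7| out[3]=49, r--
l=1 r=3: |-5|<=|6| out[2]=36, r--
l=1 r=2: |-5|>|1| out[1]=25, l++

l=2, r=2, next write slot=0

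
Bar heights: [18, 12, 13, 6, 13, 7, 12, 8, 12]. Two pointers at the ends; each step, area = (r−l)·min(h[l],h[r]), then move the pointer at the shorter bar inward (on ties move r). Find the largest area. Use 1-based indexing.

l=1 r=9: min(18,12)*8=96 best=96 *, r--
l=1 r=8: min(18,8)*7=56 best=96, r--
l=1 r=7: min(18,12)*6=72 best=96, r--
l=1 r=6: min(18,7)*5=35 best=96, r--
l=1 r=5: min(18,13)*4=52 best=96, r--
l=1 r=4: min(18,6)*3=18 best=96, r--
l=1 r=3: min(18,13)*2=26 best=96, r--
l=1 r=2: min(18,12)*1=12 best=96, r--

max area = 96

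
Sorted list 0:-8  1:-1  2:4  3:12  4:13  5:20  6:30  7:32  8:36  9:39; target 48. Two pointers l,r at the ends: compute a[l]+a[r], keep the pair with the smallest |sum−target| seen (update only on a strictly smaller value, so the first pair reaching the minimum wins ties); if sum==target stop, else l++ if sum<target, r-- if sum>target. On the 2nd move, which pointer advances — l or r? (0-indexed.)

[0,9] -8+39=31 d=17 * → l++
[1,9] -1+39=38 d=10 * → l++

l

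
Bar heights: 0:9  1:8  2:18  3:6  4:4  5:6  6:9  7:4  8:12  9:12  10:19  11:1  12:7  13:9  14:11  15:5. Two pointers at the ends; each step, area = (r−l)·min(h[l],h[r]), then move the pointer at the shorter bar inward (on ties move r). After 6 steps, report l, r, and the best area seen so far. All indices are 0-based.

[0,15] min(9,5)*15=75 best=75 * → r--
[0,14] min(9,11)*14=126 best=126 * → l++
[1,14] min(8,11)*13=104 best=126 → l++
[2,14] min(18,11)*12=132 best=132 * → r--
[2,13] min(18,9)*11=99 best=132 → r--
[2,12] min(18,7)*10=70 best=132 → r--

l=2, r=11, best area=132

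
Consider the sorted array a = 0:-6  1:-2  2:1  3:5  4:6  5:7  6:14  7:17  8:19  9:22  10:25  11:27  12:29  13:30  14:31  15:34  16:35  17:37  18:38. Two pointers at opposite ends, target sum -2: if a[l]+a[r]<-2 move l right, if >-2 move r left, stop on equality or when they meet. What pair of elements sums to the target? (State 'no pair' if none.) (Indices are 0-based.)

[0,18] -6+38=32 >-2 → r--
[0,17] -6+37=31 >-2 → r--
[0,16] -6+35=29 >-2 → r--
[0,15] -6+34=28 >-2 → r--
[0,14] -6+31=25 >-2 → r--
[0,13] -6+30=24 >-2 → r--
[0,12] -6+29=23 >-2 → r--
[0,11] -6+27=21 >-2 → r--
[0,10] -6+25=19 >-2 → r--
[0,9] -6+22=16 >-2 → r--
[0,8] -6+19=13 >-2 → r--
[0,7] -6+17=11 >-2 → r--
[0,6] -6+14=8 >-2 → r--
[0,5] -6+7=1 >-2 → r--
[0,4] -6+6=0 >-2 → r--
[0,3] -6+5=-1 >-2 → r--
[0,2] -6+1=-5 <-2 → l++
[1,2] -2+1=-1 >-2 → r--

no pair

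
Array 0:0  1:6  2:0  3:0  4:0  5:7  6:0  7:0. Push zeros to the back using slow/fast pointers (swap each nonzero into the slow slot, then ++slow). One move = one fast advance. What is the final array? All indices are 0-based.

[6, 7, 0, 0, 0, 0, 0, 0]

slow=0 fast=0: a[fast]=0, fast++
slow=0 fast=1: a[fast]=6≠0 swap→a[0]=6, slow++,fast++
slow=1 fast=2: a[fast]=0, fast++
slow=1 fast=3: a[fast]=0, fast++
slow=1 fast=4: a[fast]=0, fast++
slow=1 fast=5: a[fast]=7≠0 swap→a[1]=7, slow++,fast++
slow=2 fast=6: a[fast]=0, fast++
slow=2 fast=7: a[fast]=0, fast++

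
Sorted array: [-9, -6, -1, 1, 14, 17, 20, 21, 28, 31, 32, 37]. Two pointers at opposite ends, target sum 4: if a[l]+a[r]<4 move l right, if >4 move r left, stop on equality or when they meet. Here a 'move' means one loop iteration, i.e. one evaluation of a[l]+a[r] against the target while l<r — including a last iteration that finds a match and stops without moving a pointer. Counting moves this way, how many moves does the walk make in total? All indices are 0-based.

l=0 r=11: -9+37=28 >4, r--
l=0 r=10: -9+32=23 >4, r--
l=0 r=9: -9+31=22 >4, r--
l=0 r=8: -9+28=19 >4, r--
l=0 r=7: -9+21=12 >4, r--
l=0 r=6: -9+20=11 >4, r--
l=0 r=5: -9+17=8 >4, r--
l=0 r=4: -9+14=5 >4, r--
l=0 r=3: -9+1=-8 <4, l++
l=1 r=3: -6+1=-5 <4, l++
l=2 r=3: -1+1=0 <4, l++

11 moves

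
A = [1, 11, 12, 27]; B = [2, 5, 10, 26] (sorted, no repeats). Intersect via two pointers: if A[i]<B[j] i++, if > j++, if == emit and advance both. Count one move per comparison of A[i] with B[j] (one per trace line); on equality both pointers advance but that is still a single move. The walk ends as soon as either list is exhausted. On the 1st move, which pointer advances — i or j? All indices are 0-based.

i=0 j=0: 1<2, i++

i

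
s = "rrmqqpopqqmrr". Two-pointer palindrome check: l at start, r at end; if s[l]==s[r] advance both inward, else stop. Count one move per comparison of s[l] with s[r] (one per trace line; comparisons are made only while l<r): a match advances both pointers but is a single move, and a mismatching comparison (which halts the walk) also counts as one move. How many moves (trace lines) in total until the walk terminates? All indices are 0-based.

6 moves

l=0 r=12: 'r'=='r', l++,r--
l=1 r=11: 'r'=='r', l++,r--
l=2 r=10: 'm'=='m', l++,r--
l=3 r=9: 'q'=='q', l++,r--
l=4 r=8: 'q'=='q', l++,r--
l=5 r=7: 'p'=='p', l++,r--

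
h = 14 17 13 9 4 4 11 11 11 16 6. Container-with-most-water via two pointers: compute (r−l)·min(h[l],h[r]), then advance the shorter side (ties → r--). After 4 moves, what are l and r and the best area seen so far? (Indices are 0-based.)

[0,10] min(14,6)*10=60 best=60 * → r--
[0,9] min(14,16)*9=126 best=126 * → l++
[1,9] min(17,16)*8=128 best=128 * → r--
[1,8] min(17,11)*7=77 best=128 → r--

l=1, r=7, best area=128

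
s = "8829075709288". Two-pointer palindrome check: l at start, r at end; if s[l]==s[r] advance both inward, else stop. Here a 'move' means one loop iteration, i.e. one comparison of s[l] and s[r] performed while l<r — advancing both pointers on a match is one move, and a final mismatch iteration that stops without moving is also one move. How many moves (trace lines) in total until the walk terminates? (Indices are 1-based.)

6 moves

[1,13] '8'=='8' → l++,r--
[2,12] '8'=='8' → l++,r--
[3,11] '2'=='2' → l++,r--
[4,10] '9'=='9' → l++,r--
[5,9] '0'=='0' → l++,r--
[6,8] '7'=='7' → l++,r--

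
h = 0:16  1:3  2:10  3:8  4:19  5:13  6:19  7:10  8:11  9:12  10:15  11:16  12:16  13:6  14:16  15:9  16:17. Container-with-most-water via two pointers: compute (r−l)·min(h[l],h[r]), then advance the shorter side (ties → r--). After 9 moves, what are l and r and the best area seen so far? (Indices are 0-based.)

l=0 r=16: min(16,17)*16=256 best=256 *, l++
l=1 r=16: min(3,17)*15=45 best=256, l++
l=2 r=16: min(10,17)*14=140 best=256, l++
l=3 r=16: min(8,17)*13=104 best=256, l++
l=4 r=16: min(19,17)*12=204 best=256, r--
l=4 r=15: min(19,9)*11=99 best=256, r--
l=4 r=14: min(19,16)*10=160 best=256, r--
l=4 r=13: min(19,6)*9=54 best=256, r--
l=4 r=12: min(19,16)*8=128 best=256, r--

l=4, r=11, best area=256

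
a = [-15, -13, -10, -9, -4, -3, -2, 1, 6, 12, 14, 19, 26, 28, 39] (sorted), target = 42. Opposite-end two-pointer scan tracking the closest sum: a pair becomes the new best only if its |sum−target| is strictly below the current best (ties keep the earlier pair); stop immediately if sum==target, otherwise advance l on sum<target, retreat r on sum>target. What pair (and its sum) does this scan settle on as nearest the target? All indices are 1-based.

[1,15] -15+39=24 d=18 * → l++
[2,15] -13+39=26 d=16 * → l++
[3,15] -10+39=29 d=13 * → l++
[4,15] -9+39=30 d=12 * → l++
[5,15] -4+39=35 d=7 * → l++
[6,15] -3+39=36 d=6 * → l++
[7,15] -2+39=37 d=5 * → l++
[8,15] 1+39=40 d=2 * → l++
[9,15] 6+39=45 d=3 → r--
[9,14] 6+28=34 d=8 → l++
[10,14] 12+28=40 d=2 → l++
[11,14] 14+28=42 d=0 * → stop

pair (14, 28) with sum 42 (|Δ|=0)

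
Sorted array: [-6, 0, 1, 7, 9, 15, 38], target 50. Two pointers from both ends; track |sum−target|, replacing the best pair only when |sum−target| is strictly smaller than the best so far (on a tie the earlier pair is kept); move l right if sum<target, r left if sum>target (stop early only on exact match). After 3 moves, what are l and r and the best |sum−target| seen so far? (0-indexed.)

[0,6] -6+38=32 d=18 * → l++
[1,6] 0+38=38 d=12 * → l++
[2,6] 1+38=39 d=11 * → l++

l=3, r=6, best |Δ|=11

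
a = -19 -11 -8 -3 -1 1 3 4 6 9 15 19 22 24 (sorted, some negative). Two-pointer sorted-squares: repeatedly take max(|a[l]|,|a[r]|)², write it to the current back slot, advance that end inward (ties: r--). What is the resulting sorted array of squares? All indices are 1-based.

[1,14] |-19|<=|24| out[14]=576 → r--
[1,13] |-19|<=|22| out[13]=484 → r--
[1,12] |-19|<=|19| out[12]=361 → r--
[1,11] |-19|>|15| out[11]=361 → l++
[2,11] |-11|<=|15| out[10]=225 → r--
[2,10] |-11|>|9| out[9]=121 → l++
[3,10] |-8|<=|9| out[8]=81 → r--
[3,9] |-8|>|6| out[7]=64 → l++
[4,9] |-3|<=|6| out[6]=36 → r--
[4,8] |-3|<=|4| out[5]=16 → r--
[4,7] |-3|<=|3| out[4]=9 → r--
[4,6] |-3|>|1| out[3]=9 → l++
[5,6] |-1|<=|1| out[2]=1 → r--
[5,5] |-1|<=|-1| out[1]=1 → r--

[1, 1, 9, 9, 16, 36, 64, 81, 121, 225, 361, 361, 484, 576]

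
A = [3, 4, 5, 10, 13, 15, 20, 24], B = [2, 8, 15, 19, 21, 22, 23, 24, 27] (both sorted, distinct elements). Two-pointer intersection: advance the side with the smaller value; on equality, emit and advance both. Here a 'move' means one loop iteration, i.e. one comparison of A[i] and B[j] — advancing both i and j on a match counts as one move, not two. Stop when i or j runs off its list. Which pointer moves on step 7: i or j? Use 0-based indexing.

i

[i=0,j=0] 3>2 → j++
[i=0,j=1] 3<8 → i++
[i=1,j=1] 4<8 → i++
[i=2,j=1] 5<8 → i++
[i=3,j=1] 10>8 → j++
[i=3,j=2] 10<15 → i++
[i=4,j=2] 13<15 → i++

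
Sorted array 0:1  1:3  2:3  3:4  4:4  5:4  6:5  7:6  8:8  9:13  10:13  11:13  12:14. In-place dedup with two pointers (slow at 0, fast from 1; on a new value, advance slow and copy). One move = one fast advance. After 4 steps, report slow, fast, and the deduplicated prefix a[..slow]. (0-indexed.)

slow=0 fast=1: a[fast]=3≠a[slow]=1 write a[1]=3, slow++,fast++
slow=1 fast=2: a[fast]=3=a[slow] dup, fast++
slow=1 fast=3: a[fast]=4≠a[slow]=3 write a[2]=4, slow++,fast++
slow=2 fast=4: a[fast]=4=a[slow] dup, fast++

slow=2, fast=5, prefix=[1, 3, 4]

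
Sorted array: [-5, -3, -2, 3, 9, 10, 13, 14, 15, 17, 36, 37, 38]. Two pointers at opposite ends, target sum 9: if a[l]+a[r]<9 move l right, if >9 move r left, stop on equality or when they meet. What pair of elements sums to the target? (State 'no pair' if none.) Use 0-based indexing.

(-5, 14)

l=0 r=12: -5+38=33 >9, r--
l=0 r=11: -5+37=32 >9, r--
l=0 r=10: -5+36=31 >9, r--
l=0 r=9: -5+17=12 >9, r--
l=0 r=8: -5+15=10 >9, r--
l=0 r=7: -5+14=9, found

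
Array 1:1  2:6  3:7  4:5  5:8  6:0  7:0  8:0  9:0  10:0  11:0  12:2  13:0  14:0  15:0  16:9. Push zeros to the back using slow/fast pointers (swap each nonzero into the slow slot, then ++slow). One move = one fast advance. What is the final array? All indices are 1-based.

[1, 6, 7, 5, 8, 2, 9, 0, 0, 0, 0, 0, 0, 0, 0, 0]

(s=1,f=1) a[fast]=1≠0 swap→a[1]=1 → slow++,fast++
(s=2,f=2) a[fast]=6≠0 swap→a[2]=6 → slow++,fast++
(s=3,f=3) a[fast]=7≠0 swap→a[3]=7 → slow++,fast++
(s=4,f=4) a[fast]=5≠0 swap→a[4]=5 → slow++,fast++
(s=5,f=5) a[fast]=8≠0 swap→a[5]=8 → slow++,fast++
(s=6,f=6) a[fast]=0 → fast++
(s=6,f=7) a[fast]=0 → fast++
(s=6,f=8) a[fast]=0 → fast++
(s=6,f=9) a[fast]=0 → fast++
(s=6,f=10) a[fast]=0 → fast++
(s=6,f=11) a[fast]=0 → fast++
(s=6,f=12) a[fast]=2≠0 swap→a[6]=2 → slow++,fast++
(s=7,f=13) a[fast]=0 → fast++
(s=7,f=14) a[fast]=0 → fast++
(s=7,f=15) a[fast]=0 → fast++
(s=7,f=16) a[fast]=9≠0 swap→a[7]=9 → slow++,fast++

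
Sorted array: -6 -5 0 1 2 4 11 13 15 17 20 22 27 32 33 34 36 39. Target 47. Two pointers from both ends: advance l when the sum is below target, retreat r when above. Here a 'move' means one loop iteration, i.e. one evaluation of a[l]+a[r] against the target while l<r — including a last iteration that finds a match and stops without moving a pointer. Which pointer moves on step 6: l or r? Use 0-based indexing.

l=0 r=17: -6+39=33 <47, l++
l=1 r=17: -5+39=34 <47, l++
l=2 r=17: 0+39=39 <47, l++
l=3 r=17: 1+39=40 <47, l++
l=4 r=17: 2+39=41 <47, l++
l=5 r=17: 4+39=43 <47, l++

l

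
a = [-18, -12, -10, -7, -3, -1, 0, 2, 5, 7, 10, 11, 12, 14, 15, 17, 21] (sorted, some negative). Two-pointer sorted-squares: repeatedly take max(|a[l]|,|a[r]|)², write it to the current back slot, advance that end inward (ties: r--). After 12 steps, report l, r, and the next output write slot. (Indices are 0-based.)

[0,16] |-18|<=|21| out[16]=441 → r--
[0,15] |-18|>|17| out[15]=324 → l++
[1,15] |-12|<=|17| out[14]=289 → r--
[1,14] |-12|<=|15| out[13]=225 → r--
[1,13] |-12|<=|14| out[12]=196 → r--
[1,12] |-12|<=|12| out[11]=144 → r--
[1,11] |-12|>|11| out[10]=144 → l++
[2,11] |-10|<=|11| out[9]=121 → r--
[2,10] |-10|<=|10| out[8]=100 → r--
[2,9] |-10|>|7| out[7]=100 → l++
[3,9] |-7|<=|7| out[6]=49 → r--
[3,8] |-7|>|5| out[5]=49 → l++

l=4, r=8, next write slot=4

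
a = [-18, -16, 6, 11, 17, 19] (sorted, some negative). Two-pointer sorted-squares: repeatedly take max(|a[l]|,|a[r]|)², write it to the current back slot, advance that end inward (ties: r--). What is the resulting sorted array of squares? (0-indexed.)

[36, 121, 256, 289, 324, 361]

l=0 r=5: |-18|<=|19| out[5]=361, r--
l=0 r=4: |-18|>|17| out[4]=324, l++
l=1 r=4: |-16|<=|17| out[3]=289, r--
l=1 r=3: |-16|>|11| out[2]=256, l++
l=2 r=3: |6|<=|11| out[1]=121, r--
l=2 r=2: |6|<=|6| out[0]=36, r--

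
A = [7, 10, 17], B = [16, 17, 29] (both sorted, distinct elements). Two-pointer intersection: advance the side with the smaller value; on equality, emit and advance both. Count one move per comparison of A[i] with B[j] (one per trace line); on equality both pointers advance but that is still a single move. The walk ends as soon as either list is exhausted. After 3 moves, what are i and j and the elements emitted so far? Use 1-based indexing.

i=3, j=2, emitted=[]

i=1 j=1: 7<16, i++
i=2 j=1: 10<16, i++
i=3 j=1: 17>16, j++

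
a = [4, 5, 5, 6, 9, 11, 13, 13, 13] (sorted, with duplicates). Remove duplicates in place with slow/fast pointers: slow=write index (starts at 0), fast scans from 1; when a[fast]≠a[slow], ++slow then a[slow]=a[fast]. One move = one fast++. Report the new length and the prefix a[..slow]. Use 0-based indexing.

slow=0 fast=1: a[fast]=5≠a[slow]=4 write a[1]=5, slow++,fast++
slow=1 fast=2: a[fast]=5=a[slow] dup, fast++
slow=1 fast=3: a[fast]=6≠a[slow]=5 write a[2]=6, slow++,fast++
slow=2 fast=4: a[fast]=9≠a[slow]=6 write a[3]=9, slow++,fast++
slow=3 fast=5: a[fast]=11≠a[slow]=9 write a[4]=11, slow++,fast++
slow=4 fast=6: a[fast]=13≠a[slow]=11 write a[5]=13, slow++,fast++
slow=5 fast=7: a[fast]=13=a[slow] dup, fast++
slow=5 fast=8: a[fast]=13=a[slow] dup, fast++

length 6; prefix = [4, 5, 6, 9, 11, 13]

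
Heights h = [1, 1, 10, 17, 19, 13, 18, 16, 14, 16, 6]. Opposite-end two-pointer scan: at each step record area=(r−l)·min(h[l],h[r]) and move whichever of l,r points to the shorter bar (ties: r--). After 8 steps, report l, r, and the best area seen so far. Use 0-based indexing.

l=4, r=6, best area=96

l=0 r=10: min(1,6)*10=10 best=10 *, l++
l=1 r=10: min(1,6)*9=9 best=10, l++
l=2 r=10: min(10,6)*8=48 best=48 *, r--
l=2 r=9: min(10,16)*7=70 best=70 *, l++
l=3 r=9: min(17,16)*6=96 best=96 *, r--
l=3 r=8: min(17,14)*5=70 best=96, r--
l=3 r=7: min(17,16)*4=64 best=96, r--
l=3 r=6: min(17,18)*3=51 best=96, l++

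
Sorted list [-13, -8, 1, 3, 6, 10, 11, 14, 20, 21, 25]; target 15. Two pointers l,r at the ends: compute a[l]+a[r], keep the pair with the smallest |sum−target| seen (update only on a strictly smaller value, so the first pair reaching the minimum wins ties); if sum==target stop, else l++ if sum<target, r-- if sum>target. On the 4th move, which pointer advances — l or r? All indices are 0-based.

r

l=0 r=10: -13+25=12 d=3 *, l++
l=1 r=10: -8+25=17 d=2 *, r--
l=1 r=9: -8+21=13 d=2, l++
l=2 r=9: 1+21=22 d=7, r--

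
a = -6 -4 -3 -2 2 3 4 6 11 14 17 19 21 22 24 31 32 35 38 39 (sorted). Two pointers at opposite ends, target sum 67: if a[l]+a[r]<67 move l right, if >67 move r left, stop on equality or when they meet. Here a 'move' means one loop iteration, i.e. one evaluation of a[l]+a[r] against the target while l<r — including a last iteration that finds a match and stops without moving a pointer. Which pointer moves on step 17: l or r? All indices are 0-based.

[0,19] -6+39=33 <67 → l++
[1,19] -4+39=35 <67 → l++
[2,19] -3+39=36 <67 → l++
[3,19] -2+39=37 <67 → l++
[4,19] 2+39=41 <67 → l++
[5,19] 3+39=42 <67 → l++
[6,19] 4+39=43 <67 → l++
[7,19] 6+39=45 <67 → l++
[8,19] 11+39=50 <67 → l++
[9,19] 14+39=53 <67 → l++
[10,19] 17+39=56 <67 → l++
[11,19] 19+39=58 <67 → l++
[12,19] 21+39=60 <67 → l++
[13,19] 22+39=61 <67 → l++
[14,19] 24+39=63 <67 → l++
[15,19] 31+39=70 >67 → r--
[15,18] 31+38=69 >67 → r--

r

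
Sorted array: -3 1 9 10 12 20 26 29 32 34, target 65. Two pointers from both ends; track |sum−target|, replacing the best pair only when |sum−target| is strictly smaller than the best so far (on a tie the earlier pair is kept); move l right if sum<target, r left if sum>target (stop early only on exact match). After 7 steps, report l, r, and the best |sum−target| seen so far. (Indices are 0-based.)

l=7, r=9, best |Δ|=5

[0,9] -3+34=31 d=34 * → l++
[1,9] 1+34=35 d=30 * → l++
[2,9] 9+34=43 d=22 * → l++
[3,9] 10+34=44 d=21 * → l++
[4,9] 12+34=46 d=19 * → l++
[5,9] 20+34=54 d=11 * → l++
[6,9] 26+34=60 d=5 * → l++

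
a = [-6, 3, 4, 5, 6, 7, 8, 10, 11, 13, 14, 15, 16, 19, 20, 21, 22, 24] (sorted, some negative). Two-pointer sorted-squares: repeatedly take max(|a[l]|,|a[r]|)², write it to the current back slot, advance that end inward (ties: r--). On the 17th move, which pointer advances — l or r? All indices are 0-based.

r

l=0 r=17: |-6|<=|24| out[17]=576, r--
l=0 r=16: |-6|<=|22| out[16]=484, r--
l=0 r=15: |-6|<=|21| out[15]=441, r--
l=0 r=14: |-6|<=|20| out[14]=400, r--
l=0 r=13: |-6|<=|19| out[13]=361, r--
l=0 r=12: |-6|<=|16| out[12]=256, r--
l=0 r=11: |-6|<=|15| out[11]=225, r--
l=0 r=10: |-6|<=|14| out[10]=196, r--
l=0 r=9: |-6|<=|13| out[9]=169, r--
l=0 r=8: |-6|<=|11| out[8]=121, r--
l=0 r=7: |-6|<=|10| out[7]=100, r--
l=0 r=6: |-6|<=|8| out[6]=64, r--
l=0 r=5: |-6|<=|7| out[5]=49, r--
l=0 r=4: |-6|<=|6| out[4]=36, r--
l=0 r=3: |-6|>|5| out[3]=36, l++
l=1 r=3: |3|<=|5| out[2]=25, r--
l=1 r=2: |3|<=|4| out[1]=16, r--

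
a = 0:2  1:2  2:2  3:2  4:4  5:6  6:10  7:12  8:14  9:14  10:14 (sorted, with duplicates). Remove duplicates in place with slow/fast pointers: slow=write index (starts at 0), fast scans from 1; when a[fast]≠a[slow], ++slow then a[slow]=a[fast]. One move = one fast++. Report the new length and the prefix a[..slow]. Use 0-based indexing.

slow=0 fast=1: a[fast]=2=a[slow] dup, fast++
slow=0 fast=2: a[fast]=2=a[slow] dup, fast++
slow=0 fast=3: a[fast]=2=a[slow] dup, fast++
slow=0 fast=4: a[fast]=4≠a[slow]=2 write a[1]=4, slow++,fast++
slow=1 fast=5: a[fast]=6≠a[slow]=4 write a[2]=6, slow++,fast++
slow=2 fast=6: a[fast]=10≠a[slow]=6 write a[3]=10, slow++,fast++
slow=3 fast=7: a[fast]=12≠a[slow]=10 write a[4]=12, slow++,fast++
slow=4 fast=8: a[fast]=14≠a[slow]=12 write a[5]=14, slow++,fast++
slow=5 fast=9: a[fast]=14=a[slow] dup, fast++
slow=5 fast=10: a[fast]=14=a[slow] dup, fast++

length 6; prefix = [2, 4, 6, 10, 12, 14]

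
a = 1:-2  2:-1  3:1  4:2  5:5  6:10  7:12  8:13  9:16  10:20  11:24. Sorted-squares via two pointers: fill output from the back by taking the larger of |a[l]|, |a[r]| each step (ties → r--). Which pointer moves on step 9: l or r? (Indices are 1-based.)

l=1 r=11: |-2|<=|24| out[11]=576, r--
l=1 r=10: |-2|<=|20| out[10]=400, r--
l=1 r=9: |-2|<=|16| out[9]=256, r--
l=1 r=8: |-2|<=|13| out[8]=169, r--
l=1 r=7: |-2|<=|12| out[7]=144, r--
l=1 r=6: |-2|<=|10| out[6]=100, r--
l=1 r=5: |-2|<=|5| out[5]=25, r--
l=1 r=4: |-2|<=|2| out[4]=4, r--
l=1 r=3: |-2|>|1| out[3]=4, l++

l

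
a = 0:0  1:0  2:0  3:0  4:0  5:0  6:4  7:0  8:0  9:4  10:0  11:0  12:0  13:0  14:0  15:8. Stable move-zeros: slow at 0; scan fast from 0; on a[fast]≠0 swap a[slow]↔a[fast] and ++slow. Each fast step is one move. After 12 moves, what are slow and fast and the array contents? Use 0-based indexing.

slow=2, fast=12, a=[4, 4, 0, 0, 0, 0, 0, 0, 0, 0, 0, 0, 0, 0, 0, 8]

(s=0,f=0) a[fast]=0 → fast++
(s=0,f=1) a[fast]=0 → fast++
(s=0,f=2) a[fast]=0 → fast++
(s=0,f=3) a[fast]=0 → fast++
(s=0,f=4) a[fast]=0 → fast++
(s=0,f=5) a[fast]=0 → fast++
(s=0,f=6) a[fast]=4≠0 swap→a[0]=4 → slow++,fast++
(s=1,f=7) a[fast]=0 → fast++
(s=1,f=8) a[fast]=0 → fast++
(s=1,f=9) a[fast]=4≠0 swap→a[1]=4 → slow++,fast++
(s=2,f=10) a[fast]=0 → fast++
(s=2,f=11) a[fast]=0 → fast++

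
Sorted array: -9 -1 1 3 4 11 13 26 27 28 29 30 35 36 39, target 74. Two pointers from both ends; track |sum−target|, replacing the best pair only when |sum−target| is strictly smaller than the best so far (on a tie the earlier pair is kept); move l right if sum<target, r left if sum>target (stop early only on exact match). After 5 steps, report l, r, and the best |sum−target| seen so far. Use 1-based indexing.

[1,15] -9+39=30 d=44 * → l++
[2,15] -1+39=38 d=36 * → l++
[3,15] 1+39=40 d=34 * → l++
[4,15] 3+39=42 d=32 * → l++
[5,15] 4+39=43 d=31 * → l++

l=6, r=15, best |Δ|=31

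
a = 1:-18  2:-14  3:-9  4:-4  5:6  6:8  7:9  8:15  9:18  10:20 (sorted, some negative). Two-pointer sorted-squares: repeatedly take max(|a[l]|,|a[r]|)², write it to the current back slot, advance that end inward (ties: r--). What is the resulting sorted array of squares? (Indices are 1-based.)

[16, 36, 64, 81, 81, 196, 225, 324, 324, 400]

l=1 r=10: |-18|<=|20| out[10]=400, r--
l=1 r=9: |-18|<=|18| out[9]=324, r--
l=1 r=8: |-18|>|15| out[8]=324, l++
l=2 r=8: |-14|<=|15| out[7]=225, r--
l=2 r=7: |-14|>|9| out[6]=196, l++
l=3 r=7: |-9|<=|9| out[5]=81, r--
l=3 r=6: |-9|>|8| out[4]=81, l++
l=4 r=6: |-4|<=|8| out[3]=64, r--
l=4 r=5: |-4|<=|6| out[2]=36, r--
l=4 r=4: |-4|<=|-4| out[1]=16, r--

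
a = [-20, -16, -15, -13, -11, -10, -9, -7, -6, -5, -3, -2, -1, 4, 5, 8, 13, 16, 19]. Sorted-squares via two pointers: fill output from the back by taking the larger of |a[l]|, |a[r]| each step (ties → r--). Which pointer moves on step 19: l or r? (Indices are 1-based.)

r

l=1 r=19: |-20|>|19| out[19]=400, l++
l=2 r=19: |-16|<=|19| out[18]=361, r--
l=2 r=18: |-16|<=|16| out[17]=256, r--
l=2 r=17: |-16|>|13| out[16]=256, l++
l=3 r=17: |-15|>|13| out[15]=225, l++
l=4 r=17: |-13|<=|13| out[14]=169, r--
l=4 r=16: |-13|>|8| out[13]=169, l++
l=5 r=16: |-11|>|8| out[12]=121, l++
l=6 r=16: |-10|>|8| out[11]=100, l++
l=7 r=16: |-9|>|8| out[10]=81, l++
l=8 r=16: |-7|<=|8| out[9]=64, r--
l=8 r=15: |-7|>|5| out[8]=49, l++
l=9 r=15: |-6|>|5| out[7]=36, l++
l=10 r=15: |-5|<=|5| out[6]=25, r--
l=10 r=14: |-5|>|4| out[5]=25, l++
l=11 r=14: |-3|<=|4| out[4]=16, r--
l=11 r=13: |-3|>|-1| out[3]=9, l++
l=12 r=13: |-2|>|-1| out[2]=4, l++
l=13 r=13: |-1|<=|-1| out[1]=1, r--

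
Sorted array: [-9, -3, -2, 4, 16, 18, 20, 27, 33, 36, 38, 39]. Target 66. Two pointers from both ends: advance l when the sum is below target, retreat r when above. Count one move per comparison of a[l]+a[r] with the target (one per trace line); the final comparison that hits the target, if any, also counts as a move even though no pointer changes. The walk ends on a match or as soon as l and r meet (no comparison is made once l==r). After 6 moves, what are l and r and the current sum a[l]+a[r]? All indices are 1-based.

[1,12] -9+39=30 <66 → l++
[2,12] -3+39=36 <66 → l++
[3,12] -2+39=37 <66 → l++
[4,12] 4+39=43 <66 → l++
[5,12] 16+39=55 <66 → l++
[6,12] 18+39=57 <66 → l++

l=7, r=12, sum=59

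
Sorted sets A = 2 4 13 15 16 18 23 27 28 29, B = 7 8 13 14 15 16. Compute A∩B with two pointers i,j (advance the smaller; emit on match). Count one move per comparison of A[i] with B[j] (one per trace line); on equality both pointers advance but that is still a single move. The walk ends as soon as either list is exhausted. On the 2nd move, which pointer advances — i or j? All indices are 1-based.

i

[i=1,j=1] 2<7 → i++
[i=2,j=1] 4<7 → i++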